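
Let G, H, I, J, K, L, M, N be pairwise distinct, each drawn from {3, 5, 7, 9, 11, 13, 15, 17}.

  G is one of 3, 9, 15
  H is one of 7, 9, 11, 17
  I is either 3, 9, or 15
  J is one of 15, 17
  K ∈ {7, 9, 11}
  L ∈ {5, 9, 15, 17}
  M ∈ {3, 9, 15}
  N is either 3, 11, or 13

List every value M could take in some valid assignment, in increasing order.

3, 9, 15

The 8 variables draw from only 8 values {3, 5, 7, 9, 11, 13, 15, 17}, so each is used; only L can be 5, hence L = 5.
Among the 7 still-open variables, 13 fits only N (and all 7 values in {3, 7, 9, 11, 13, 15, 17} must be used), so N = 13.
G, I, M share exactly the 3 values {3, 9, 15}; by pigeonhole those values go to them, so strike 3, 9, 15 from H, J, K.
J's domain is down to {17}, so J = 17. Strike 17 from H.
No further eliminations apply; M can still be any of 3, 9, 15.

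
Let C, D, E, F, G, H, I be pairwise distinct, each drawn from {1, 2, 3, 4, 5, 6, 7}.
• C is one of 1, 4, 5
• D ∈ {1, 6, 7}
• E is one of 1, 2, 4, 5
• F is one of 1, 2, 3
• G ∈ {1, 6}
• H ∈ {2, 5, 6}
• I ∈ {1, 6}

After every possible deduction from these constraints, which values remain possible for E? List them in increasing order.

2, 4, 5

The 7 variables draw from only 7 values {1, 2, 3, 4, 5, 6, 7}, so each is used; only F can be 3, hence F = 3.
Among the 6 still-open variables, 7 fits only D (and all 6 values in {1, 2, 4, 5, 6, 7} must be used), so D = 7.
G and I between them cover only {1, 6} — a naked pair. Remove those values from C, E, H.
No further eliminations apply; E can still be any of 2, 4, 5.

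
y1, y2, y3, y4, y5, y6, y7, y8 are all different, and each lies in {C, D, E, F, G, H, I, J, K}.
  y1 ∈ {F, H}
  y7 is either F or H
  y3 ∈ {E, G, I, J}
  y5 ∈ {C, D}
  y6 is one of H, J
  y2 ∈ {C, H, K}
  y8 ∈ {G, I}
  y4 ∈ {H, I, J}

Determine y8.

G

y1 and y7 share exactly the 2 values {F, H}; by pigeonhole those values go to them, so strike F, H from y2, y4, y6.
That leaves y6 = J. So y3, y4 can't be J.
y4 must be I (only option left). Eliminate I elsewhere: y3, y8.
So y8 = G.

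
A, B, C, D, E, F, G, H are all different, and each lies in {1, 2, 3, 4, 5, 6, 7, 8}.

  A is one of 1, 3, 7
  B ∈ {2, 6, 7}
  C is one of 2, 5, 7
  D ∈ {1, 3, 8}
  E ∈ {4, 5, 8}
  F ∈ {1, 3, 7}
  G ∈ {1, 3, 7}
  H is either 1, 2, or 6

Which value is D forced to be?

The 8 variables together cover exactly {1, 2, 3, 4, 5, 6, 7, 8} — 8 values for 8 variables — and 4 appears only in E's list, so E = 4.
The 7 still-open variables draw from only 7 values {1, 2, 3, 5, 6, 7, 8}, so each is used; only C can be 5, hence C = 5.
Among the 6 still-open variables, 8 fits only D (and all 6 values in {1, 2, 3, 6, 7, 8} must be used), so D = 8.

8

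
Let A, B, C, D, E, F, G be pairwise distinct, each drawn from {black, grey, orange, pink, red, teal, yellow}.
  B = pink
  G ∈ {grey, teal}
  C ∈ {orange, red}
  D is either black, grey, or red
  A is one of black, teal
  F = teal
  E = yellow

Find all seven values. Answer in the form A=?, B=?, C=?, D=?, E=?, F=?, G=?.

B must be pink (only option left).
E has just one choice, so E = yellow.
F has just one choice, so F = teal. Eliminate teal elsewhere: A, G.
G has just one choice, so G = grey. Strike grey from D.
A has just one choice, so A = black. Eliminate black elsewhere: D.
D has just one choice, so D = red. Strike red from C.
C has just one choice, so C = orange.

A=black, B=pink, C=orange, D=red, E=yellow, F=teal, G=grey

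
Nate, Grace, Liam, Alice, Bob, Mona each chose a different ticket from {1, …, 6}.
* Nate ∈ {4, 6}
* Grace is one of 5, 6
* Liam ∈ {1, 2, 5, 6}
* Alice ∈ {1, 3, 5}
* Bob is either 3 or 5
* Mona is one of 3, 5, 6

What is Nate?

4

Among the 6 variables, 2 fits only Liam (and all 6 values in {1, 2, 3, 4, 5, 6} must be used), so Liam = 2.
Among the 5 still-open variables, 1 fits only Alice (and all 5 values in {1, 3, 4, 5, 6} must be used), so Alice = 1.
The 4 still-open variables together cover exactly {3, 4, 5, 6} — 4 values for 4 variables — and 4 appears only in Nate's list, so Nate = 4.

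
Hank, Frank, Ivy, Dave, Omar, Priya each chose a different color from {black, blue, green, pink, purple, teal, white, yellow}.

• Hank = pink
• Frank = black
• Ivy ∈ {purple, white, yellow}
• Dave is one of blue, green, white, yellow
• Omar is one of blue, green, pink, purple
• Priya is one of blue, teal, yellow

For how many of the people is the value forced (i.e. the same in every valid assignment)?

Hank must be pink (only option left). Eliminate pink elsewhere: Omar.
Frank's domain is down to {black}, so Frank = black.
Determined: Hank=pink, Frank=black. The other people each still have more than one consistent value. That makes 2.

2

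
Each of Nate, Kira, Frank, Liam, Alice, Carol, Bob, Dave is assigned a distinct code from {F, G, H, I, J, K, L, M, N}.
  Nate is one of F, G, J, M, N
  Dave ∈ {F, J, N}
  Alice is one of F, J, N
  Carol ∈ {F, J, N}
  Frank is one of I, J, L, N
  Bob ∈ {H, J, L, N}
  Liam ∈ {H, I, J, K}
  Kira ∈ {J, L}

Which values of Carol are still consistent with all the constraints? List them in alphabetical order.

F, J, N

The 3 variables Alice, Carol, Dave are confined to {F, J, N}, which locks those values in; drop them from Nate, Kira, Frank, Liam, Bob.
Kira's domain is down to {L}, so Kira = L. So Frank, Bob can't be L.
That leaves Frank = I. Strike I from Liam.
Bob must be H (only option left). Strike H from Liam.
Liam must be K (only option left).
No further eliminations apply; Carol can still be any of F, J, N.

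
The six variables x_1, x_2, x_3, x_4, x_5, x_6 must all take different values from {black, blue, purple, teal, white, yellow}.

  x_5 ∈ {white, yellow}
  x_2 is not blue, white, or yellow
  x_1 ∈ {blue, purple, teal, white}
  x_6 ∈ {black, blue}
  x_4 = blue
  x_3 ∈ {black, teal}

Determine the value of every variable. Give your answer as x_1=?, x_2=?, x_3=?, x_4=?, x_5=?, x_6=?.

x_4's domain is down to {blue}, so x_4 = blue. Remove blue from x_1, x_6.
x_6's domain is down to {black}, so x_6 = black. Strike black from x_2, x_3.
x_3 has just one choice, so x_3 = teal. Eliminate teal elsewhere: x_1, x_2.
That leaves x_2 = purple. Remove purple from x_1.
x_1 has just one choice, so x_1 = white. Remove white from x_5.
x_5 has just one choice, so x_5 = yellow.

x_1=white, x_2=purple, x_3=teal, x_4=blue, x_5=yellow, x_6=black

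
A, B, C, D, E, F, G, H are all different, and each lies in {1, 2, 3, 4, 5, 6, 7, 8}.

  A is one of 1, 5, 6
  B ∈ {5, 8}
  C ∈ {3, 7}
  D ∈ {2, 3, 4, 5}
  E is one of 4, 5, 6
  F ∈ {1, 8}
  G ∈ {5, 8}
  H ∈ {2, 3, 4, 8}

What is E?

4

The 8 variables draw from only 8 values {1, 2, 3, 4, 5, 6, 7, 8}, so each is used; only C can be 7, hence C = 7.
B and G between them cover only {5, 8} — a naked pair. Remove those values from A, D, E, F, H.
F has just one choice, so F = 1. Strike 1 from A.
A must be 6 (only option left). Eliminate 6 elsewhere: E.
So E = 4.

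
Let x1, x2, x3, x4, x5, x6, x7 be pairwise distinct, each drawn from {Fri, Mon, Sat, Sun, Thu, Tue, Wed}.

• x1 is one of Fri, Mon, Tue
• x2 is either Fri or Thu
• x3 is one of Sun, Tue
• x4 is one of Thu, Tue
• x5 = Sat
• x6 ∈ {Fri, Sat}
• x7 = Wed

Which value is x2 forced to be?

Thu

x5's domain is down to {Sat}, so x5 = Sat. Remove Sat from x6.
x6 must be Fri (only option left). So x1, x2 can't be Fri.
So x2 = Thu.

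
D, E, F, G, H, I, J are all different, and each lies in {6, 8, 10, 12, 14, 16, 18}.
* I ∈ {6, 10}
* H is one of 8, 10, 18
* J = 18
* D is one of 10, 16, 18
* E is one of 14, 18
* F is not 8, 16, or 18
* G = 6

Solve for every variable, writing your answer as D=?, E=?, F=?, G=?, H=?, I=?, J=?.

D=16, E=14, F=12, G=6, H=8, I=10, J=18

G must be 6 (only option left). Eliminate 6 elsewhere: F, I.
I has just one choice, so I = 10. Eliminate 10 elsewhere: D, F, H.
That leaves J = 18. Strike 18 from D, E, H.
That leaves D = 16.
That leaves E = 14. Remove 14 from F.
That leaves F = 12.
H's domain is down to {8}, so H = 8.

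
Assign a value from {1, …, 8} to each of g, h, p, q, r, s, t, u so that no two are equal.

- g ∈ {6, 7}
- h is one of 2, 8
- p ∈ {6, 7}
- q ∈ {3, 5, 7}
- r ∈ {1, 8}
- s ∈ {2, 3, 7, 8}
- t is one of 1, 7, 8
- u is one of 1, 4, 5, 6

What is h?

The 8 variables together cover exactly {1, 2, 3, 4, 5, 6, 7, 8} — 8 values for 8 variables — and 4 appears only in u's list, so u = 4.
Among the 7 still-open variables, 5 fits only q (and all 7 values in {1, 2, 3, 5, 6, 7, 8} must be used), so q = 5.
The 6 still-open variables together cover exactly {1, 2, 3, 6, 7, 8} — 6 values for 6 variables — and 3 appears only in s's list, so s = 3.
The 5 still-open variables draw from only 5 values {1, 2, 6, 7, 8}, so each is used; only h can be 2, hence h = 2.

2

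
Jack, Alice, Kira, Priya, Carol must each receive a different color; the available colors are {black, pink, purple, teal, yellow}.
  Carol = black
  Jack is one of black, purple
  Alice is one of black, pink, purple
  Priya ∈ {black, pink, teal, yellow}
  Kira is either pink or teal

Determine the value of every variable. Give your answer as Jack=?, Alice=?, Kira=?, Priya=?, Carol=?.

Carol's domain is down to {black}, so Carol = black. Eliminate black elsewhere: Jack, Alice, Priya.
Jack's domain is down to {purple}, so Jack = purple. Strike purple from Alice.
Alice's domain is down to {pink}, so Alice = pink. So Kira, Priya can't be pink.
That leaves Kira = teal. Strike teal from Priya.
Priya's domain is down to {yellow}, so Priya = yellow.

Jack=purple, Alice=pink, Kira=teal, Priya=yellow, Carol=black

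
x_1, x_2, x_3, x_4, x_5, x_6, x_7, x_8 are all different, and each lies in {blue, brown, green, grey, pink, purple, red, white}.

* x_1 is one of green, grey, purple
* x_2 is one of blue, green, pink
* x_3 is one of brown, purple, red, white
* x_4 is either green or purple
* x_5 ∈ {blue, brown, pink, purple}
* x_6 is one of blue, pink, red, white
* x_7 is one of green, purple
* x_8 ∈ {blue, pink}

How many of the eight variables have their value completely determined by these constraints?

Among the 8 variables, grey fits only x_1 (and all 8 values in {blue, brown, green, grey, pink, purple, red, white} must be used), so x_1 = grey.
x_4 and x_7 share exactly the 2 values {green, purple}; by pigeonhole those values go to them, so strike green, purple from x_2, x_3, x_5.
x_2 and x_8 between them cover only {blue, pink} — a naked pair. Remove those values from x_5, x_6.
x_5's domain is down to {brown}, so x_5 = brown. Eliminate brown elsewhere: x_3.
Determined: x_1=grey, x_5=brown. The other variables each still have more than one consistent value. That makes 2.

2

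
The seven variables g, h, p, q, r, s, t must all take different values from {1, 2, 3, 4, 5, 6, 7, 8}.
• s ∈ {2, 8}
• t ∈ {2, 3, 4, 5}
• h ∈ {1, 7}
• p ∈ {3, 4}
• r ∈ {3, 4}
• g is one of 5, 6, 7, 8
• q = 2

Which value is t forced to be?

q must be 2 (only option left). Remove 2 from s, t.
s's domain is down to {8}, so s = 8. Remove 8 from g.
The 2 variables p and r are confined to {3, 4}, which locks those values in; drop them from t.
So t = 5.

5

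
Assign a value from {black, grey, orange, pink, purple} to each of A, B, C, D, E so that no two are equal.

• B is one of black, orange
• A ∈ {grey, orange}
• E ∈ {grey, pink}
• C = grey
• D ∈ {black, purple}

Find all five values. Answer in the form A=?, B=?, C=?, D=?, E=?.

A=orange, B=black, C=grey, D=purple, E=pink

C has just one choice, so C = grey. Strike grey from A, E.
E's domain is down to {pink}, so E = pink.
A must be orange (only option left). So B can't be orange.
B has just one choice, so B = black. Strike black from D.
That leaves D = purple.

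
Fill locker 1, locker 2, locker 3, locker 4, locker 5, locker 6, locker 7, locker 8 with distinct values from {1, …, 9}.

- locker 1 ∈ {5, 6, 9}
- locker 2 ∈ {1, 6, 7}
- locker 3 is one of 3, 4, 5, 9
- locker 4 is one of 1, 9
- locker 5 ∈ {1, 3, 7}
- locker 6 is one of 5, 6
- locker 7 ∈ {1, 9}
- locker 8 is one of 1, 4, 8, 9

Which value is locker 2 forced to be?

7

Among the 8 variables, 8 fits only locker 8 (and all 8 values in {1, 3, 4, 5, 6, 7, 8, 9} must be used), so locker 8 = 8.
Among the 7 still-open variables, 4 fits only locker 3 (and all 7 values in {1, 3, 4, 5, 6, 7, 9} must be used), so locker 3 = 4.
Among the 6 still-open variables, 3 fits only locker 5 (and all 6 values in {1, 3, 5, 6, 7, 9} must be used), so locker 5 = 3.
The 5 still-open variables draw from only 5 values {1, 5, 6, 7, 9}, so each is used; only locker 2 can be 7, hence locker 2 = 7.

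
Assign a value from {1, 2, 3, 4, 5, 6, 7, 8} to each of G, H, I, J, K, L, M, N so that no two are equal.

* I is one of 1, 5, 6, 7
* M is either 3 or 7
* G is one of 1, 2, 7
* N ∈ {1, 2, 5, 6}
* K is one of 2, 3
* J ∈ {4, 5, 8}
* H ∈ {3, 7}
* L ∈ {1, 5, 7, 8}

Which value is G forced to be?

1

The 8 variables together cover exactly {1, 2, 3, 4, 5, 6, 7, 8} — 8 values for 8 variables — and 4 appears only in J's list, so J = 4.
The 7 still-open variables together cover exactly {1, 2, 3, 5, 6, 7, 8} — 7 values for 7 variables — and 8 appears only in L's list, so L = 8.
H and M share exactly the 2 values {3, 7}; by pigeonhole those values go to them, so strike 3, 7 from G, I, K.
K has just one choice, so K = 2. Eliminate 2 elsewhere: G, N.
So G = 1.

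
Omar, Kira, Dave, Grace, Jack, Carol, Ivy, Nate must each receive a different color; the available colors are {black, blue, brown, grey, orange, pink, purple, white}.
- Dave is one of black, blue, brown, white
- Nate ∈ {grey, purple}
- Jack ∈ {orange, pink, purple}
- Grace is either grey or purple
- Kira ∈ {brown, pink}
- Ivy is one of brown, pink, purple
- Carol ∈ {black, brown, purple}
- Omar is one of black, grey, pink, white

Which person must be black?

Carol

Among the 8 variables, blue fits only Dave (and all 8 values in {black, blue, brown, grey, orange, pink, purple, white} must be used), so Dave = blue.
The 7 still-open variables together cover exactly {black, brown, grey, orange, pink, purple, white} — 7 values for 7 variables — and orange appears only in Jack's list, so Jack = orange.
The 6 still-open variables draw from only 6 values {black, brown, grey, pink, purple, white}, so each is used; only Omar can be white, hence Omar = white.
The 5 still-open variables together cover exactly {black, brown, grey, pink, purple} — 5 values for 5 variables — and black appears only in Carol's list, so Carol = black.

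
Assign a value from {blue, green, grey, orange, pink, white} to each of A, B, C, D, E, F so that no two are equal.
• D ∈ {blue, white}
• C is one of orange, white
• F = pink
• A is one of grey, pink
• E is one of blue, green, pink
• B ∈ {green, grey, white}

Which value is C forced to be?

F has just one choice, so F = pink. So A, E can't be pink.
A must be grey (only option left). So B can't be grey.
The 4 still-open variables draw from only 4 values {blue, green, orange, white}, so each is used; only C can be orange, hence C = orange.

orange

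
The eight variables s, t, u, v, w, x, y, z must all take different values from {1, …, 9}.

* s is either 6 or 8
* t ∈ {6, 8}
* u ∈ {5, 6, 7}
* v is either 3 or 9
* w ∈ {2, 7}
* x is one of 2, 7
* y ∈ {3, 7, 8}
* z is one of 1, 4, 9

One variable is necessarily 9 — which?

The 2 variables s and t are confined to {6, 8}, which locks those values in; drop them from u, y.
The 2 variables w and x are confined to {2, 7}, which locks those values in; drop them from u, y.
u's domain is down to {5}, so u = 5.
y's domain is down to {3}, so y = 3. Strike 3 from v.
So 9 goes to v.

v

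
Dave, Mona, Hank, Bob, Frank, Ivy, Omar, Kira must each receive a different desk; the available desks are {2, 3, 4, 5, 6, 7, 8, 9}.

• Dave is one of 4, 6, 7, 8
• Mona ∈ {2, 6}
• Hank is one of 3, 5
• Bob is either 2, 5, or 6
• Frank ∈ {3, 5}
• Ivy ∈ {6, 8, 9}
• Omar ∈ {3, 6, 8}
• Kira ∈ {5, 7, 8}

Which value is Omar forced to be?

The 8 variables together cover exactly {2, 3, 4, 5, 6, 7, 8, 9} — 8 values for 8 variables — and 4 appears only in Dave's list, so Dave = 4.
Among the 7 still-open variables, 7 fits only Kira (and all 7 values in {2, 3, 5, 6, 7, 8, 9} must be used), so Kira = 7.
The 6 still-open variables draw from only 6 values {2, 3, 5, 6, 8, 9}, so each is used; only Ivy can be 9, hence Ivy = 9.
Among the 5 still-open variables, 8 fits only Omar (and all 5 values in {2, 3, 5, 6, 8} must be used), so Omar = 8.

8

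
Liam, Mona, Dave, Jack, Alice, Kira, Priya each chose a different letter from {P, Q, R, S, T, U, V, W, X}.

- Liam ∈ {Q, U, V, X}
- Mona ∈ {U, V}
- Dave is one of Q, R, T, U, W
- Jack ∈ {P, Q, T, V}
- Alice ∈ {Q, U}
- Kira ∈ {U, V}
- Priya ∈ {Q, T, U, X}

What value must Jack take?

P

Mona and Kira share exactly the 2 values {U, V}; by pigeonhole those values go to them, so strike U, V from Liam, Dave, Jack, Alice, Priya.
Alice's domain is down to {Q}, so Alice = Q. Eliminate Q elsewhere: Liam, Dave, Jack, Priya.
Liam must be X (only option left). Remove X from Priya.
Priya must be T (only option left). Strike T from Dave, Jack.
So Jack = P.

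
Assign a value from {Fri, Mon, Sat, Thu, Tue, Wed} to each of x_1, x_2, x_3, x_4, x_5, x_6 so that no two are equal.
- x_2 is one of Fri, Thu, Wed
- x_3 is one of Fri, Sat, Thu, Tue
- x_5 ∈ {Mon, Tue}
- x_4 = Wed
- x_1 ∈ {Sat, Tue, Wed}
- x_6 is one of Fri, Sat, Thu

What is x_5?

x_4 has just one choice, so x_4 = Wed. Remove Wed from x_1, x_2.
Among the 5 still-open variables, Mon fits only x_5 (and all 5 values in {Fri, Mon, Sat, Thu, Tue} must be used), so x_5 = Mon.

Mon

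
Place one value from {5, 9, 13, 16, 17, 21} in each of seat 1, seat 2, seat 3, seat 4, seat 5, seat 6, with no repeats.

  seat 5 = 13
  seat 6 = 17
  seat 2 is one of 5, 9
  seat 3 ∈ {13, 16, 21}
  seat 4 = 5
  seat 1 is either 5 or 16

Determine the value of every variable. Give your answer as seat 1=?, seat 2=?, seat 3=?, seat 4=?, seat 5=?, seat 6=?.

seat 1=16, seat 2=9, seat 3=21, seat 4=5, seat 5=13, seat 6=17

seat 4's domain is down to {5}, so seat 4 = 5. Eliminate 5 elsewhere: seat 1, seat 2.
That leaves seat 5 = 13. Eliminate 13 elsewhere: seat 3.
seat 6 has just one choice, so seat 6 = 17.
seat 1's domain is down to {16}, so seat 1 = 16. Eliminate 16 elsewhere: seat 3.
seat 2 must be 9 (only option left).
That leaves seat 3 = 21.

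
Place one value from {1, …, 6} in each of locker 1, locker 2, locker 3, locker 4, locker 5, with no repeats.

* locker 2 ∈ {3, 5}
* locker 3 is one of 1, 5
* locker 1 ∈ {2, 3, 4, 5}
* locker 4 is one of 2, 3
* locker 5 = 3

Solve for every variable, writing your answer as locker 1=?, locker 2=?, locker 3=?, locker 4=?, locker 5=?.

locker 1=4, locker 2=5, locker 3=1, locker 4=2, locker 5=3

locker 5 has just one choice, so locker 5 = 3. So locker 1, locker 2, locker 4 can't be 3.
That leaves locker 2 = 5. Eliminate 5 elsewhere: locker 1, locker 3.
locker 3 must be 1 (only option left).
locker 4's domain is down to {2}, so locker 4 = 2. So locker 1 can't be 2.
locker 1 has just one choice, so locker 1 = 4.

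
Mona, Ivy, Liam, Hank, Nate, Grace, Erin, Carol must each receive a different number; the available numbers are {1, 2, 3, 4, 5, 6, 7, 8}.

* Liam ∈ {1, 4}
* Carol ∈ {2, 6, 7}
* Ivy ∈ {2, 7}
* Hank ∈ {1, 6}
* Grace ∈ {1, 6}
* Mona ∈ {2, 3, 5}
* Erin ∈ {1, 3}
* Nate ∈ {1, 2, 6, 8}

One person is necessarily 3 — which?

Erin

Among the 8 variables, 4 fits only Liam (and all 8 values in {1, 2, 3, 4, 5, 6, 7, 8} must be used), so Liam = 4.
The 7 still-open variables draw from only 7 values {1, 2, 3, 5, 6, 7, 8}, so each is used; only Mona can be 5, hence Mona = 5.
The 6 still-open variables together cover exactly {1, 2, 3, 6, 7, 8} — 6 values for 6 variables — and 3 appears only in Erin's list, so Erin = 3.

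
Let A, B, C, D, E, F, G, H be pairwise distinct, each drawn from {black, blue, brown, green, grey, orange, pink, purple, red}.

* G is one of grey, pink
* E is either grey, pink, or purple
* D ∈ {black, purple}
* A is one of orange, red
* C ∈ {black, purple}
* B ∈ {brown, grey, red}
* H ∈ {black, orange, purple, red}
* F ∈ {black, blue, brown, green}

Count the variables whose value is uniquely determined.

1

C and D between them cover only {black, purple} — a naked pair. Remove those values from E, F, H.
A and H between them cover only {orange, red} — a naked pair. Remove those values from B.
E and G share exactly the 2 values {grey, pink}; by pigeonhole those values go to them, so strike grey, pink from B.
B must be brown (only option left). Eliminate brown elsewhere: F.
Determined: B=brown. The other variables each still have more than one consistent value. That makes 1.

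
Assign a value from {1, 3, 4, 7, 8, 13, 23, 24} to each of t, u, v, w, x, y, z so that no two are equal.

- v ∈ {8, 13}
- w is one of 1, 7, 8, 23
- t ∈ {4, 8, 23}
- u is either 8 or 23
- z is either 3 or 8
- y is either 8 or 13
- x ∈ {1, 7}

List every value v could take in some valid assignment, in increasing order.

8, 13

The 7 variables draw from only 7 values {1, 3, 4, 7, 8, 13, 23}, so each is used; only z can be 3, hence z = 3.
The 6 still-open variables draw from only 6 values {1, 4, 7, 8, 13, 23}, so each is used; only t can be 4, hence t = 4.
The 2 variables v and y are confined to {8, 13}, which locks those values in; drop them from u, w.
That leaves u = 23. Strike 23 from w.
No further eliminations apply; v can still be any of 8, 13.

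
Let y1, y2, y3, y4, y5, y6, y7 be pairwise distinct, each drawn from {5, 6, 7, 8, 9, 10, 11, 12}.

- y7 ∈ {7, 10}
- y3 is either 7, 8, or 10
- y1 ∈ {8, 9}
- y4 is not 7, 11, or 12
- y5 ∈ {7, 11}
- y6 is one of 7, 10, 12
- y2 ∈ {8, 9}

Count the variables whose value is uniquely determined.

y1 and y2 between them cover only {8, 9} — a naked pair. Remove those values from y3, y4.
The 2 variables y3 and y7 are confined to {7, 10}, which locks those values in; drop them from y4, y5, y6.
y5 has just one choice, so y5 = 11.
That leaves y6 = 12.
Determined: y5=11, y6=12. The other variables each still have more than one consistent value. That makes 2.

2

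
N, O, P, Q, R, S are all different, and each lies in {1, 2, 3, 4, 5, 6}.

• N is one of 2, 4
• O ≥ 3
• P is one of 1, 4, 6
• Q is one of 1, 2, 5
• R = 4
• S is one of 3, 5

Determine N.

2

R must be 4 (only option left). Strike 4 from N, O, P.
So N = 2.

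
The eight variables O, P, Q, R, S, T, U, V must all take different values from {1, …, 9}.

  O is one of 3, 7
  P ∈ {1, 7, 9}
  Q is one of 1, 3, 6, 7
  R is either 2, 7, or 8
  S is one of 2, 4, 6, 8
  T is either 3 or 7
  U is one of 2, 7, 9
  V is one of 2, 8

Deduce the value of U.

Among the 8 variables, 4 fits only S (and all 8 values in {1, 2, 3, 4, 6, 7, 8, 9} must be used), so S = 4.
The 7 still-open variables draw from only 7 values {1, 2, 3, 6, 7, 8, 9}, so each is used; only Q can be 6, hence Q = 6.
The 6 still-open variables draw from only 6 values {1, 2, 3, 7, 8, 9}, so each is used; only P can be 1, hence P = 1.
The 5 still-open variables together cover exactly {2, 3, 7, 8, 9} — 5 values for 5 variables — and 9 appears only in U's list, so U = 9.

9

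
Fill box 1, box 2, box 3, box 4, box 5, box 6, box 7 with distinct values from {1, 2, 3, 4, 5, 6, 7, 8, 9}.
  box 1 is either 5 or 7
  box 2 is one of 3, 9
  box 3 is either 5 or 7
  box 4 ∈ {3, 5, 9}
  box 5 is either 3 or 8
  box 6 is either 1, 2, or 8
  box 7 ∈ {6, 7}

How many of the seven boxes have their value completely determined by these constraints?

The 2 variables box 1 and box 3 are confined to {5, 7}, which locks those values in; drop them from box 4, box 7.
box 7 has just one choice, so box 7 = 6.
box 2 and box 4 between them cover only {3, 9} — a naked pair. Remove those values from box 5.
box 5 has just one choice, so box 5 = 8. So box 6 can't be 8.
Determined: box 5=8, box 7=6. The other boxes each still have more than one consistent value. That makes 2.

2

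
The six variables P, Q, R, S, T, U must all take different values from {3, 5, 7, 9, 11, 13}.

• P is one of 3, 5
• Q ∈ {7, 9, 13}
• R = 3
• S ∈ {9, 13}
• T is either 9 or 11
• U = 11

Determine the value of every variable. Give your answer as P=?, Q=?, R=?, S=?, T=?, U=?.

R must be 3 (only option left). Remove 3 from P.
That leaves U = 11. Strike 11 from T.
That leaves P = 5.
That leaves T = 9. Strike 9 from Q, S.
S must be 13 (only option left). So Q can't be 13.
Q must be 7 (only option left).

P=5, Q=7, R=3, S=13, T=9, U=11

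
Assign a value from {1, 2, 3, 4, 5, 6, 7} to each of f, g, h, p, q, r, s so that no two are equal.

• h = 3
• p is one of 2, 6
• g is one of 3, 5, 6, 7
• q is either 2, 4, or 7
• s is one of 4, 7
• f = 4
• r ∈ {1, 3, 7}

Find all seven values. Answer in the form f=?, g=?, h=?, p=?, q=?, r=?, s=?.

f must be 4 (only option left). Strike 4 from q, s.
That leaves h = 3. Remove 3 from g, r.
s's domain is down to {7}, so s = 7. Remove 7 from g, q, r.
That leaves q = 2. So p can't be 2.
r has just one choice, so r = 1.
p must be 6 (only option left). Eliminate 6 elsewhere: g.
g must be 5 (only option left).

f=4, g=5, h=3, p=6, q=2, r=1, s=7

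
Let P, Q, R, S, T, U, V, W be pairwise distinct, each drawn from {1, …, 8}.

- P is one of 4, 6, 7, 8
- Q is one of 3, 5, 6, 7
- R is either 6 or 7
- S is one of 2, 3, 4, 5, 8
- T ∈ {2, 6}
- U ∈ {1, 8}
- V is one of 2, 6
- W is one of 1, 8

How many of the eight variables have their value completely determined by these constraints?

T and V share exactly the 2 values {2, 6}; by pigeonhole those values go to them, so strike 2, 6 from P, Q, R, S.
R must be 7 (only option left). Remove 7 from P, Q.
U and W share exactly the 2 values {1, 8}; by pigeonhole those values go to them, so strike 1, 8 from P, S.
P has just one choice, so P = 4. Strike 4 from S.
Determined: P=4, R=7. The other variables each still have more than one consistent value. That makes 2.

2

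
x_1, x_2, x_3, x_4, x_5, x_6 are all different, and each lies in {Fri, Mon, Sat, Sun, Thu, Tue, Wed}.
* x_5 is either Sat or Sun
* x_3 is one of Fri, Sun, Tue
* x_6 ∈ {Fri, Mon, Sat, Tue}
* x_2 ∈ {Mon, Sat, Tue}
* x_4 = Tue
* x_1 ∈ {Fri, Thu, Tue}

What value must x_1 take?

x_4's domain is down to {Tue}, so x_4 = Tue. Eliminate Tue elsewhere: x_1, x_2, x_3, x_6.
The 5 still-open variables draw from only 5 values {Fri, Mon, Sat, Sun, Thu}, so each is used; only x_1 can be Thu, hence x_1 = Thu.

Thu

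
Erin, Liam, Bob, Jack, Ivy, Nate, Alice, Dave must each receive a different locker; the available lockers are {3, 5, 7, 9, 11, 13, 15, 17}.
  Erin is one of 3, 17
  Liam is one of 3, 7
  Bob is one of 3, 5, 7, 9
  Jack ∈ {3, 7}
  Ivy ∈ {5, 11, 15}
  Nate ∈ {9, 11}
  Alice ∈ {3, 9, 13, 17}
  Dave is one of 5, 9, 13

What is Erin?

17

The 8 variables draw from only 8 values {3, 5, 7, 9, 11, 13, 15, 17}, so each is used; only Ivy can be 15, hence Ivy = 15.
The 7 still-open variables together cover exactly {3, 5, 7, 9, 11, 13, 17} — 7 values for 7 variables — and 11 appears only in Nate's list, so Nate = 11.
Liam and Jack share exactly the 2 values {3, 7}; by pigeonhole those values go to them, so strike 3, 7 from Erin, Bob, Alice.
So Erin = 17.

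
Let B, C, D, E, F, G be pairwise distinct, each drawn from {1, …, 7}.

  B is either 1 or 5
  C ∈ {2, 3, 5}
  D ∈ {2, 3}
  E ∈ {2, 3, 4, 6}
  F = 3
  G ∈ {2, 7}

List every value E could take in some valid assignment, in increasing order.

4, 6

F's domain is down to {3}, so F = 3. Strike 3 from C, D, E.
That leaves D = 2. Strike 2 from C, E, G.
G has just one choice, so G = 7.
C's domain is down to {5}, so C = 5. Remove 5 from B.
B must be 1 (only option left).
No further eliminations apply; E can still be any of 4, 6.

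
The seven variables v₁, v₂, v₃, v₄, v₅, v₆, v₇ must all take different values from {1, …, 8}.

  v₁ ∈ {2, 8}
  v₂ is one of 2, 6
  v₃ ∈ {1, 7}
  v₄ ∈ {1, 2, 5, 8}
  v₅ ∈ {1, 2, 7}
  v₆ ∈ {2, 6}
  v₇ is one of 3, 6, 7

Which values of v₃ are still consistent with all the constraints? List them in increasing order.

The 7 variables together cover exactly {1, 2, 3, 5, 6, 7, 8} — 7 values for 7 variables — and 3 appears only in v₇'s list, so v₇ = 3.
Among the 6 still-open variables, 5 fits only v₄ (and all 6 values in {1, 2, 5, 6, 7, 8} must be used), so v₄ = 5.
Among the 5 still-open variables, 8 fits only v₁ (and all 5 values in {1, 2, 6, 7, 8} must be used), so v₁ = 8.
v₂ and v₆ share exactly the 2 values {2, 6}; by pigeonhole those values go to them, so strike 2, 6 from v₅.
No further eliminations apply; v₃ can still be any of 1, 7.

1, 7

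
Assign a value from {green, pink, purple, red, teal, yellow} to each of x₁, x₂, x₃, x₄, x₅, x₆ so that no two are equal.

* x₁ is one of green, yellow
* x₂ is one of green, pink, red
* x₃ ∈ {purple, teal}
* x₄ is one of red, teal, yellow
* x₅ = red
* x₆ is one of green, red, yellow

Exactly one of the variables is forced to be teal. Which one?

x₄

x₅'s domain is down to {red}, so x₅ = red. Strike red from x₂, x₄, x₆.
Among the 5 still-open variables, pink fits only x₂ (and all 5 values in {green, pink, purple, teal, yellow} must be used), so x₂ = pink.
The 4 still-open variables draw from only 4 values {green, purple, teal, yellow}, so each is used; only x₃ can be purple, hence x₃ = purple.
Among the 3 still-open variables, teal fits only x₄ (and all 3 values in {green, teal, yellow} must be used), so x₄ = teal.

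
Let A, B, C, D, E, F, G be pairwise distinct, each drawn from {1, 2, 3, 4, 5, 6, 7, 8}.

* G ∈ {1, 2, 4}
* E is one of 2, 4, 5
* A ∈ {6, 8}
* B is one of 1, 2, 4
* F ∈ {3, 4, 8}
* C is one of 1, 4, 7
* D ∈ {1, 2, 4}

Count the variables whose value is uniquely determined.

B, D, G share exactly the 3 values {1, 2, 4}; by pigeonhole those values go to them, so strike 1, 2, 4 from C, E, F.
C must be 7 (only option left).
E must be 5 (only option left).
Determined: C=7, E=5. The other variables each still have more than one consistent value. That makes 2.

2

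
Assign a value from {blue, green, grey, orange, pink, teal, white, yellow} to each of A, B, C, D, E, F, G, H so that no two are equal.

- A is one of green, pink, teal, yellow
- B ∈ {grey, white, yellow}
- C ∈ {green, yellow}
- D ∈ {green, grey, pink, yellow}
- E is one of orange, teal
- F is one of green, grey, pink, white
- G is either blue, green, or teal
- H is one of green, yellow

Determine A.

The 8 variables draw from only 8 values {blue, green, grey, orange, pink, teal, white, yellow}, so each is used; only G can be blue, hence G = blue.
Among the 7 still-open variables, orange fits only E (and all 7 values in {green, grey, orange, pink, teal, white, yellow} must be used), so E = orange.
The 6 still-open variables draw from only 6 values {green, grey, pink, teal, white, yellow}, so each is used; only A can be teal, hence A = teal.

teal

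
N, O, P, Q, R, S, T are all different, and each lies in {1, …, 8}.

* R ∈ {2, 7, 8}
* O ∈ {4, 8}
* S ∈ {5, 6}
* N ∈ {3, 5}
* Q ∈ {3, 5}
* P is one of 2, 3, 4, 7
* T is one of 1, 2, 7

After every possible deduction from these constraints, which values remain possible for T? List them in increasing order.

N and Q share exactly the 2 values {3, 5}; by pigeonhole those values go to them, so strike 3, 5 from P, S.
S's domain is down to {6}, so S = 6.
No further eliminations apply; T can still be any of 1, 2, 7.

1, 2, 7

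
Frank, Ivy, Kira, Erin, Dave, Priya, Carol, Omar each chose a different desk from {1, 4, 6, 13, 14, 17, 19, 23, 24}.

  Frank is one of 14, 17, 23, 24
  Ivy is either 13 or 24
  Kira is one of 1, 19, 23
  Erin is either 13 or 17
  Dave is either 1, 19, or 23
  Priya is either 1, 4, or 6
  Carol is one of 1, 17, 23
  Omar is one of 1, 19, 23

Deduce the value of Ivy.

24

Kira, Dave, Omar between them cover only {1, 19, 23} — a naked triple. Remove those values from Frank, Priya, Carol.
That leaves Carol = 17. So Frank, Erin can't be 17.
Erin's domain is down to {13}, so Erin = 13. Strike 13 from Ivy.
So Ivy = 24.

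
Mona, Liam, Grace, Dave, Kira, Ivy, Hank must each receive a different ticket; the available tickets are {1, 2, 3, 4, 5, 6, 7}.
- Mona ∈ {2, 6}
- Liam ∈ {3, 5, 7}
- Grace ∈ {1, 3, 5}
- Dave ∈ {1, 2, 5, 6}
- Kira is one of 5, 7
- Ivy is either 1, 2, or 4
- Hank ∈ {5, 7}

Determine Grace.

The 7 variables draw from only 7 values {1, 2, 3, 4, 5, 6, 7}, so each is used; only Ivy can be 4, hence Ivy = 4.
Kira and Hank share exactly the 2 values {5, 7}; by pigeonhole those values go to them, so strike 5, 7 from Liam, Grace, Dave.
Liam has just one choice, so Liam = 3. Eliminate 3 elsewhere: Grace.
So Grace = 1.

1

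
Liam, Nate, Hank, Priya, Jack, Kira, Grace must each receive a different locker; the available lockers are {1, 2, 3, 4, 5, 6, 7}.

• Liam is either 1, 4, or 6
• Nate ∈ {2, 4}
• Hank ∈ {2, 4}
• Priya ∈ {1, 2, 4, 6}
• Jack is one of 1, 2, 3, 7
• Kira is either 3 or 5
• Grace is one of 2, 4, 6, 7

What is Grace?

7

Among the 7 variables, 5 fits only Kira (and all 7 values in {1, 2, 3, 4, 5, 6, 7} must be used), so Kira = 5.
The 6 still-open variables together cover exactly {1, 2, 3, 4, 6, 7} — 6 values for 6 variables — and 3 appears only in Jack's list, so Jack = 3.
The 5 still-open variables draw from only 5 values {1, 2, 4, 6, 7}, so each is used; only Grace can be 7, hence Grace = 7.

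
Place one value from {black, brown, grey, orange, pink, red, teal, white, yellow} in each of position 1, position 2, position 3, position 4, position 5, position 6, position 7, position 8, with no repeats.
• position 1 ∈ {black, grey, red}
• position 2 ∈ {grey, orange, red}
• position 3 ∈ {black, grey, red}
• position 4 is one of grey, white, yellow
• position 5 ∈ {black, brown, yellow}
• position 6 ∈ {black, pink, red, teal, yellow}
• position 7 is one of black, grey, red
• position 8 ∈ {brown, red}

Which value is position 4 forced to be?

position 1, position 3, position 7 share exactly the 3 values {black, grey, red}; by pigeonhole those values go to them, so strike black, grey, red from position 2, position 4, position 5, position 6, position 8.
That leaves position 2 = orange.
position 8 has just one choice, so position 8 = brown. Remove brown from position 5.
position 5's domain is down to {yellow}, so position 5 = yellow. So position 4, position 6 can't be yellow.
So position 4 = white.

white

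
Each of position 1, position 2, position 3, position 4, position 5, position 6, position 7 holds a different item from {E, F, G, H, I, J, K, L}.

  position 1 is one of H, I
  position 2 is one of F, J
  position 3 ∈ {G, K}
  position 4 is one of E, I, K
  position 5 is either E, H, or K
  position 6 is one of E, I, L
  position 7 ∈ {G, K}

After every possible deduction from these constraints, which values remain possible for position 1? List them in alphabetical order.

H, I

The 2 variables position 3 and position 7 are confined to {G, K}, which locks those values in; drop them from position 4, position 5.
position 1, position 4, position 5 between them cover only {E, H, I} — a naked triple. Remove those values from position 6.
position 6 must be L (only option left).
No further eliminations apply; position 1 can still be any of H, I.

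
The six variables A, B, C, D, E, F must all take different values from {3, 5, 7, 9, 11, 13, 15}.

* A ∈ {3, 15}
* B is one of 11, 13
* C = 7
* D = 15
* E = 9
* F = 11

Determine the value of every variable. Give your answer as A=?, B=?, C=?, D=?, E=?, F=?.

C must be 7 (only option left).
D must be 15 (only option left). So A can't be 15.
E has just one choice, so E = 9.
That leaves F = 11. Strike 11 from B.
That leaves A = 3.
That leaves B = 13.

A=3, B=13, C=7, D=15, E=9, F=11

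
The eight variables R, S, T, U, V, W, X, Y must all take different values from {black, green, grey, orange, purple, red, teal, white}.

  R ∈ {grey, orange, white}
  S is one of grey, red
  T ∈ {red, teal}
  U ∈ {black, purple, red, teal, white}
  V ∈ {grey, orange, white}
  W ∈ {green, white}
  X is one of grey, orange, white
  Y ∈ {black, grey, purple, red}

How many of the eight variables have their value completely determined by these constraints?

The 8 variables draw from only 8 values {black, green, grey, orange, purple, red, teal, white}, so each is used; only W can be green, hence W = green.
R, V, X between them cover only {grey, orange, white} — a naked triple. Remove those values from S, U, Y.
S must be red (only option left). Eliminate red elsewhere: T, U, Y.
T has just one choice, so T = teal. Remove teal from U.
Determined: S=red, T=teal, W=green. The other variables each still have more than one consistent value. That makes 3.

3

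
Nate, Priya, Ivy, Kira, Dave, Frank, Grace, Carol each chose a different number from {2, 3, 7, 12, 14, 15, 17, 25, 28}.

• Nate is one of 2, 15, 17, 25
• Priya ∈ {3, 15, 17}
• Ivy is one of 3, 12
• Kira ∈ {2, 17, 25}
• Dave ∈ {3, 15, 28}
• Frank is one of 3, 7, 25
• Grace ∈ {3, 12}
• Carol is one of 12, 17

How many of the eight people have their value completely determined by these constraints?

The 8 variables draw from only 8 values {2, 3, 7, 12, 15, 17, 25, 28}, so each is used; only Frank can be 7, hence Frank = 7.
Among the 7 still-open variables, 28 fits only Dave (and all 7 values in {2, 3, 12, 15, 17, 25, 28} must be used), so Dave = 28.
Ivy and Grace between them cover only {3, 12} — a naked pair. Remove those values from Priya, Carol.
Carol must be 17 (only option left). Eliminate 17 elsewhere: Nate, Priya, Kira.
Priya has just one choice, so Priya = 15. Eliminate 15 elsewhere: Nate.
Determined: Priya=15, Dave=28, Frank=7, Carol=17. The other people each still have more than one consistent value. That makes 4.

4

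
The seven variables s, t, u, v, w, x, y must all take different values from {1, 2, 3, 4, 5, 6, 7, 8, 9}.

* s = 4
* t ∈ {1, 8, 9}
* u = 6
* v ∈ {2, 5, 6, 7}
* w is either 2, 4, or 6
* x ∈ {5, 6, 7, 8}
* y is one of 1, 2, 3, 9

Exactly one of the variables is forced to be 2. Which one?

s's domain is down to {4}, so s = 4. Strike 4 from w.
u must be 6 (only option left). Eliminate 6 elsewhere: v, w, x.
So 2 goes to w.

w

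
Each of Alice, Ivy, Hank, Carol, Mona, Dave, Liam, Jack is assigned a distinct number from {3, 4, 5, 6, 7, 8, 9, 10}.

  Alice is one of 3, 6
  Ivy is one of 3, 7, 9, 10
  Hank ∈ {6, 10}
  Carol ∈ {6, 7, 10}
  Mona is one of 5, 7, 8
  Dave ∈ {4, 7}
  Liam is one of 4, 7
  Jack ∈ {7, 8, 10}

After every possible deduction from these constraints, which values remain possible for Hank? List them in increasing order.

The 8 variables draw from only 8 values {3, 4, 5, 6, 7, 8, 9, 10}, so each is used; only Mona can be 5, hence Mona = 5.
Among the 7 still-open variables, 8 fits only Jack (and all 7 values in {3, 4, 6, 7, 8, 9, 10} must be used), so Jack = 8.
The 6 still-open variables together cover exactly {3, 4, 6, 7, 9, 10} — 6 values for 6 variables — and 9 appears only in Ivy's list, so Ivy = 9.
The 5 still-open variables together cover exactly {3, 4, 6, 7, 10} — 5 values for 5 variables — and 3 appears only in Alice's list, so Alice = 3.
Dave and Liam between them cover only {4, 7} — a naked pair. Remove those values from Carol.
No further eliminations apply; Hank can still be any of 6, 10.

6, 10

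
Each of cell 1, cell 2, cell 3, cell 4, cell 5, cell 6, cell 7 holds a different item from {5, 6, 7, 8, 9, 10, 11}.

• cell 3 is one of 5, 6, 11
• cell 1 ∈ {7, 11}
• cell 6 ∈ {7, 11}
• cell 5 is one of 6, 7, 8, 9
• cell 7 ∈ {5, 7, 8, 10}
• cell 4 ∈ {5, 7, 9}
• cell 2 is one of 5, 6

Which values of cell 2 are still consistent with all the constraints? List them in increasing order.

5, 6

Among the 7 variables, 10 fits only cell 7 (and all 7 values in {5, 6, 7, 8, 9, 10, 11} must be used), so cell 7 = 10.
The 6 still-open variables draw from only 6 values {5, 6, 7, 8, 9, 11}, so each is used; only cell 5 can be 8, hence cell 5 = 8.
Among the 5 still-open variables, 9 fits only cell 4 (and all 5 values in {5, 6, 7, 9, 11} must be used), so cell 4 = 9.
cell 1 and cell 6 share exactly the 2 values {7, 11}; by pigeonhole those values go to them, so strike 7, 11 from cell 3.
No further eliminations apply; cell 2 can still be any of 5, 6.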